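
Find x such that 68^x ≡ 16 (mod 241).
200

Baby-step giant-step with step n = ⌈√241⌉ = 16.
Baby steps 68^j mod 241 (j:value) for j=0..15: 0:1, 1:68, 2:45, 3:168, 4:97, 5:89, 6:27, 7:149, 8:10, 9:198, 10:209, 11:234, 12:6, 13:167, 14:29, 15:44.
Giant-step multiplier: 68^(-16) ≡ 68^(240-16) = 68^224 ≡ 94 (mod 241).
Giant steps γ_i = 16·94^i mod 241: γ_0=16, γ_1=58, γ_2=150, γ_3=122, γ_4=141, γ_5=240, γ_6=147, γ_7=81, γ_8=143, γ_9=187, γ_10=226, γ_11=36, γ_12=10 (in table at j=8).
x = i·n + j = 12·16 + 8 = 200.
Check: 68^200 ≡ 16 (mod 241).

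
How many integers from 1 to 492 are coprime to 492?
160

492 = 2^2 × 3 × 41
φ(n) = n × ∏(1 - 1/p) for each prime p dividing n
φ(492) = 492 × (1 - 1/2) × (1 - 1/3) × (1 - 1/41) = 160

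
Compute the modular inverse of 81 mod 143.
113

gcd(81, 143) = 1, so the inverse exists.
Extended Euclidean algorithm on (143, 81):
143 = 1 × 81 + 62  ⟹  62 = (1)·143 + (-1)·81
81 = 1 × 62 + 19  ⟹  19 = (-1)·143 + (2)·81
62 = 3 × 19 + 5  ⟹  5 = (4)·143 + (-7)·81
19 = 3 × 5 + 4  ⟹  4 = (-13)·143 + (23)·81
5 = 1 × 4 + 1  ⟹  1 = (17)·143 + (-30)·81
So (-30)·81 ≡ 1 (mod 143), i.e. 81^(-1) ≡ -30 ≡ 113 (mod 143).
Check: 81 × 113 = 9153 ≡ 1 (mod 143)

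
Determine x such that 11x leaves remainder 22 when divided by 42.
x ≡ 2 (mod 42)

gcd(11, 42) = 1, which divides 22, so solutions exist.
Find 11^(-1) mod 42 by the extended Euclidean algorithm:
42 = 3 × 11 + 9  ⟹  9 = (1)·42 + (-3)·11
11 = 1 × 9 + 2  ⟹  2 = (-1)·42 + (4)·11
9 = 4 × 2 + 1  ⟹  1 = (5)·42 + (-19)·11
So (-19)·11 ≡ 1 (mod 42), i.e. 11^(-1) ≡ -19 ≡ 23 (mod 42).
x ≡ 23 × 22 = 506 ≡ 2 (mod 42).
Check: 11 × 2 = 22 ≡ 22 (mod 42).
Unique solution: x ≡ 2 (mod 42)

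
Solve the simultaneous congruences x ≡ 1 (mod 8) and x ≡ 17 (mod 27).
17

Using Chinese Remainder Theorem:
M = 8 × 27 = 216
M1 = 27, M2 = 8
y1 = 27^(-1) mod 8 = 3
y2 = 8^(-1) mod 27 = 17
x = (1×27×3 + 17×8×17) mod 216 = 17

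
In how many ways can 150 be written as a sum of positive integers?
40853235313

p(n) counts ways to write n as a sum of positive integers (order ignored).
Euler's pentagonal recurrence: p(k) = p(k-1) + p(k-2) - p(k-5) - p(k-7) + p(k-12) + p(k-15) - ... (offsets j(3j∓1)/2, signs ++--, p(0)=1, p(<0)=0).
DP table for k = 0..149: p(0)=1, p(1)=1, p(2)=2, p(3)=3, p(4)=5, p(5)=7, p(6)=11, p(7)=15, p(8)=22, p(9)=30, p(10)=42, p(11)=56, p(12)=77, p(13)=101, p(14)=135, p(15)=176, p(16)=231, p(17)=297, p(18)=385, p(19)=490, p(20)=627, p(21)=792, p(22)=1002, p(23)=1255, p(24)=1575, p(25)=1958, p(26)=2436, p(27)=3010, p(28)=3718, p(29)=4565, p(30)=5604, p(31)=6842, p(32)=8349, p(33)=10143, p(34)=12310, p(35)=14883, p(36)=17977, p(37)=21637, p(38)=26015, p(39)=31185, p(40)=37338, p(41)=44583, p(42)=53174, p(43)=63261, p(44)=75175, p(45)=89134, p(46)=105558, p(47)=124754, p(48)=147273, p(49)=173525, p(50)=204226, p(51)=239943, p(52)=281589, p(53)=329931, p(54)=386155, p(55)=451276, p(56)=526823, p(57)=614154, p(58)=715220, p(59)=831820, p(60)=966467, p(61)=1121505, p(62)=1300156, p(63)=1505499, p(64)=1741630, p(65)=2012558, p(66)=2323520, p(67)=2679689, p(68)=3087735, p(69)=3554345, p(70)=4087968, p(71)=4697205, p(72)=5392783, p(73)=6185689, p(74)=7089500, p(75)=8118264, p(76)=9289091, p(77)=10619863, p(78)=12132164, p(79)=13848650, p(80)=15796476, p(81)=18004327, p(82)=20506255, p(83)=23338469, p(84)=26543660, p(85)=30167357, p(86)=34262962, p(87)=38887673, p(88)=44108109, p(89)=49995925, p(90)=56634173, p(91)=64112359, p(92)=72533807, p(93)=82010177, p(94)=92669720, p(95)=104651419, p(96)=118114304, p(97)=133230930, p(98)=150198136, p(99)=169229875, p(100)=190569292, p(101)=214481126, p(102)=241265379, p(103)=271248950, p(104)=304801365, p(105)=342325709, p(106)=384276336, p(107)=431149389, p(108)=483502844, p(109)=541946240, p(110)=607163746, p(111)=679903203, p(112)=761002156, p(113)=851376628, p(114)=952050665, p(115)=1064144451, p(116)=1188908248, p(117)=1327710076, p(118)=1482074143, p(119)=1653668665, p(120)=1844349560, p(121)=2056148051, p(122)=2291320912, p(123)=2552338241, p(124)=2841940500, p(125)=3163127352, p(126)=3519222692, p(127)=3913864295, p(128)=4351078600, p(129)=4835271870, p(130)=5371315400, p(131)=5964539504, p(132)=6620830889, p(133)=7346629512, p(134)=8149040695, p(135)=9035836076, p(136)=10015581680, p(137)=11097645016, p(138)=12292341831, p(139)=13610949895, p(140)=15065878135, p(141)=16670689208, p(142)=18440293320, p(143)=20390982757, p(144)=22540654445, p(145)=24908858009, p(146)=27517052599, p(147)=30388671978, p(148)=33549419497, p(149)=37027355200.
Final step: p(150) = p(149) + p(148) - p(145) - p(143) + p(138) + p(135) - p(128) - p(124) + p(115) + p(110) - p(99) - p(93) + p(80) + p(73) - p(58) - p(50) + p(33) + p(24) - p(5)
= 37027355200 + 33549419497 - 24908858009 - 20390982757 + 12292341831 + 9035836076 - 4351078600 - 2841940500 + 1064144451 + 607163746 - 169229875 - 82010177 + 15796476 + 6185689 - 715220 - 204226 + 10143 + 1575 - 7
= 40853235313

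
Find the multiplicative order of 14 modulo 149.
148

149 is prime, so ord(14) divides φ(149) = 148.
Divisors of 148: 1, 2, 4, 37, 74, 148.
Repeated squaring: 14^1 ≡ 14, 14^2 ≡ 47, 14^4 ≡ 123, 14^8 ≡ 80, 14^16 ≡ 142, 14^32 ≡ 49, 14^64 ≡ 17, 14^128 ≡ 140 (mod 149).
Test 14^d mod 149 for each divisor d in increasing order:
14^1 ≡ 14
14^2 ≡ 47
14^4 ≡ 123
14^37 = 14^32·14^4·14^1 ≡ 44
14^74 = 14^64·14^8·14^2 ≡ 148
14^148 = 14^128·14^16·14^4 ≡ 1  ← first divisor giving 1
The order is 148.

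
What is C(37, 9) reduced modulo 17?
0

Using Lucas' theorem:
Write n=37 and k=9 in base 17:
n in base 17: [2, 3]
k in base 17: [0, 9]
C(37,9) mod 17 = ∏ C(n_i, k_i) mod 17
Digit binomials (mod 17): C(2,0) = 1; C(3,9) = 0 (k_i > n_i)
Product: 1 × 0 = 0 ≡ 0 (mod 17)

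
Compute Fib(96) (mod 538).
48

Matrix identity: Q^n = [[F_(n+1), F_n], [F_n, F_(n-1)]] with Q = [[1,1],[1,0]].
n = 96 = 1100000₂. Square-and-multiply, entries mod 538:
Q^1 = [[1,1],[1,0]]
Q^3 = (Q^1)²·Q = [[3,2],[2,1]]
Q^6 = (Q^3)² = [[13,8],[8,5]]
Q^12 = (Q^6)² = [[233,144],[144,89]]
Q^24 = (Q^12)² = [[243,100],[100,143]]
Q^48 = (Q^24)² = [[185,402],[402,321]]
Q^96 = (Q^48)² = [[535,48],[48,487]]
F_96 mod 538 = Q^96[0][1] = 48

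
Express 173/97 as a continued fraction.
[1; 1, 3, 1, 1, 1, 1, 1, 2]

Euclidean algorithm steps:
173 = 1 × 97 + 76
97 = 1 × 76 + 21
76 = 3 × 21 + 13
21 = 1 × 13 + 8
13 = 1 × 8 + 5
8 = 1 × 5 + 3
5 = 1 × 3 + 2
3 = 1 × 2 + 1
2 = 2 × 1 + 0
Continued fraction: [1; 1, 3, 1, 1, 1, 1, 1, 2]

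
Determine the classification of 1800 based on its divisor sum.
abundant

Proper divisors of 1800: sum = 1 + 2 + 3 + 4 + 5 + 6 + 8 + 9 + ... + 360 + 450 + 600 + 900 (35 divisors) = 4245
Since 4245 > 1800, 1800 is abundant.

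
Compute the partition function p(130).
5371315400

p(n) counts ways to write n as a sum of positive integers (order ignored).
Euler's pentagonal recurrence: p(k) = p(k-1) + p(k-2) - p(k-5) - p(k-7) + p(k-12) + p(k-15) - ... (offsets j(3j∓1)/2, signs ++--, p(0)=1, p(<0)=0).
DP table for k = 0..129: p(0)=1, p(1)=1, p(2)=2, p(3)=3, p(4)=5, p(5)=7, p(6)=11, p(7)=15, p(8)=22, p(9)=30, p(10)=42, p(11)=56, p(12)=77, p(13)=101, p(14)=135, p(15)=176, p(16)=231, p(17)=297, p(18)=385, p(19)=490, p(20)=627, p(21)=792, p(22)=1002, p(23)=1255, p(24)=1575, p(25)=1958, p(26)=2436, p(27)=3010, p(28)=3718, p(29)=4565, p(30)=5604, p(31)=6842, p(32)=8349, p(33)=10143, p(34)=12310, p(35)=14883, p(36)=17977, p(37)=21637, p(38)=26015, p(39)=31185, p(40)=37338, p(41)=44583, p(42)=53174, p(43)=63261, p(44)=75175, p(45)=89134, p(46)=105558, p(47)=124754, p(48)=147273, p(49)=173525, p(50)=204226, p(51)=239943, p(52)=281589, p(53)=329931, p(54)=386155, p(55)=451276, p(56)=526823, p(57)=614154, p(58)=715220, p(59)=831820, p(60)=966467, p(61)=1121505, p(62)=1300156, p(63)=1505499, p(64)=1741630, p(65)=2012558, p(66)=2323520, p(67)=2679689, p(68)=3087735, p(69)=3554345, p(70)=4087968, p(71)=4697205, p(72)=5392783, p(73)=6185689, p(74)=7089500, p(75)=8118264, p(76)=9289091, p(77)=10619863, p(78)=12132164, p(79)=13848650, p(80)=15796476, p(81)=18004327, p(82)=20506255, p(83)=23338469, p(84)=26543660, p(85)=30167357, p(86)=34262962, p(87)=38887673, p(88)=44108109, p(89)=49995925, p(90)=56634173, p(91)=64112359, p(92)=72533807, p(93)=82010177, p(94)=92669720, p(95)=104651419, p(96)=118114304, p(97)=133230930, p(98)=150198136, p(99)=169229875, p(100)=190569292, p(101)=214481126, p(102)=241265379, p(103)=271248950, p(104)=304801365, p(105)=342325709, p(106)=384276336, p(107)=431149389, p(108)=483502844, p(109)=541946240, p(110)=607163746, p(111)=679903203, p(112)=761002156, p(113)=851376628, p(114)=952050665, p(115)=1064144451, p(116)=1188908248, p(117)=1327710076, p(118)=1482074143, p(119)=1653668665, p(120)=1844349560, p(121)=2056148051, p(122)=2291320912, p(123)=2552338241, p(124)=2841940500, p(125)=3163127352, p(126)=3519222692, p(127)=3913864295, p(128)=4351078600, p(129)=4835271870.
Final step: p(130) = p(129) + p(128) - p(125) - p(123) + p(118) + p(115) - p(108) - p(104) + p(95) + p(90) - p(79) - p(73) + p(60) + p(53) - p(38) - p(30) + p(13) + p(4)
= 4835271870 + 4351078600 - 3163127352 - 2552338241 + 1482074143 + 1064144451 - 483502844 - 304801365 + 104651419 + 56634173 - 13848650 - 6185689 + 966467 + 329931 - 26015 - 5604 + 101 + 5
= 5371315400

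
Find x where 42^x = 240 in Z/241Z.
120

Baby-step giant-step with step n = ⌈√241⌉ = 16.
Baby steps 42^j mod 241 (j:value) for j=0..15: 0:1, 1:42, 2:77, 3:101, 4:145, 5:65, 6:79, 7:185, 8:58, 9:26, 10:128, 11:74, 12:216, 13:155, 14:3, 15:126.
Giant-step multiplier: 42^(-16) ≡ 42^(240-16) = 42^224 ≡ 24 (mod 241).
Giant steps γ_i = 240·24^i mod 241: γ_0=240, γ_1=217, γ_2=147, γ_3=154, γ_4=81, γ_5=16, γ_6=143, γ_7=58 (in table at j=8).
x = i·n + j = 7·16 + 8 = 120.
Check: 42^120 ≡ 240 (mod 241).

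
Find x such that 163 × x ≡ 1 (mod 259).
116

gcd(163, 259) = 1, so the inverse exists.
Extended Euclidean algorithm on (259, 163):
259 = 1 × 163 + 96  ⟹  96 = (1)·259 + (-1)·163
163 = 1 × 96 + 67  ⟹  67 = (-1)·259 + (2)·163
96 = 1 × 67 + 29  ⟹  29 = (2)·259 + (-3)·163
67 = 2 × 29 + 9  ⟹  9 = (-5)·259 + (8)·163
29 = 3 × 9 + 2  ⟹  2 = (17)·259 + (-27)·163
9 = 4 × 2 + 1  ⟹  1 = (-73)·259 + (116)·163
So (116)·163 ≡ 1 (mod 259), i.e. 163^(-1) ≡ 116 (mod 259).
Check: 163 × 116 = 18908 ≡ 1 (mod 259)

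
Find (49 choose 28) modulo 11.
0

Using Lucas' theorem:
Write n=49 and k=28 in base 11:
n in base 11: [4, 5]
k in base 11: [2, 6]
C(49,28) mod 11 = ∏ C(n_i, k_i) mod 11
Digit binomials (mod 11): C(4,2) = 6; C(5,6) = 0 (k_i > n_i)
Product: 6 × 0 = 0 ≡ 0 (mod 11)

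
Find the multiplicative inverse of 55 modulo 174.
19

gcd(55, 174) = 1, so the inverse exists.
Extended Euclidean algorithm on (174, 55):
174 = 3 × 55 + 9  ⟹  9 = (1)·174 + (-3)·55
55 = 6 × 9 + 1  ⟹  1 = (-6)·174 + (19)·55
So (19)·55 ≡ 1 (mod 174), i.e. 55^(-1) ≡ 19 (mod 174).
Check: 55 × 19 = 1045 ≡ 1 (mod 174)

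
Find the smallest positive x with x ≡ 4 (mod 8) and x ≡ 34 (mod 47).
316

Using Chinese Remainder Theorem:
M = 8 × 47 = 376
M1 = 47, M2 = 8
y1 = 47^(-1) mod 8 = 7
y2 = 8^(-1) mod 47 = 6
x = (4×47×7 + 34×8×6) mod 376 = 316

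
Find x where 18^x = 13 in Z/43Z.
4

Baby-step giant-step with step n = ⌈√43⌉ = 7.
Baby steps 18^j mod 43 (j:value) for j=0..6: 0:1, 1:18, 2:23, 3:27, 4:13, 5:19, 6:41.
h = 13 is already in the table at j=4, so x = 4.
Check: 18^4 ≡ 13 (mod 43).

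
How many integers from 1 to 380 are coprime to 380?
144

380 = 2^2 × 5 × 19
φ(n) = n × ∏(1 - 1/p) for each prime p dividing n
φ(380) = 380 × (1 - 1/2) × (1 - 1/5) × (1 - 1/19) = 144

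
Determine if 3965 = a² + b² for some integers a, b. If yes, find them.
11² + 62² (a=11, b=62)

Factorization: 3965 = 5 × 13 × 61
By Fermat: n is sum of two squares iff every prime p ≡ 3 (mod 4) appears to even power.
All primes ≡ 3 (mod 4) appear to even power.
Search a = 0, 1, 2, … for 3965 - a² a perfect square: first hit at a = 11: 3965 - 121 = 3844 = 62².
3965 = 11² + 62² = 121 + 3844 ✓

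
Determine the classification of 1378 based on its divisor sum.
deficient

Proper divisors of 1378: sum = 1 + 2 + 13 + 26 + 53 + 106 + 689 = 890
Since 890 < 1378, 1378 is deficient.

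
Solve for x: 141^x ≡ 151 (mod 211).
96

Baby-step giant-step with step n = ⌈√211⌉ = 15.
Baby steps 141^j mod 211 (j:value) for j=0..14: 0:1, 1:141, 2:47, 3:86, 4:99, 5:33, 6:11, 7:74, 8:95, 9:102, 10:34, 11:152, 12:121, 13:181, 14:201.
Giant-step multiplier: 141^(-15) ≡ 141^(210-15) = 141^195 ≡ 63 (mod 211).
Giant steps γ_i = 151·63^i mod 211: γ_0=151, γ_1=18, γ_2=79, γ_3=124, γ_4=5, γ_5=104, γ_6=11 (in table at j=6).
x = i·n + j = 6·15 + 6 = 96.
Check: 141^96 ≡ 151 (mod 211).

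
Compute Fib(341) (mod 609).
5

Matrix identity: Q^n = [[F_(n+1), F_n], [F_n, F_(n-1)]] with Q = [[1,1],[1,0]].
n = 341 = 101010101₂. Square-and-multiply, entries mod 609:
Q^1 = [[1,1],[1,0]]
Q^2 = (Q^1)² = [[2,1],[1,1]]
Q^5 = (Q^2)²·Q = [[8,5],[5,3]]
Q^10 = (Q^5)² = [[89,55],[55,34]]
Q^21 = (Q^10)²·Q = [[50,593],[593,66]]
Q^42 = (Q^21)² = [[320,580],[580,349]]
Q^85 = (Q^42)²·Q = [[407,320],[320,87]]
Q^170 = (Q^85)² = [[89,349],[349,349]]
Q^341 = (Q^170)²·Q = [[8,5],[5,3]]
F_341 mod 609 = Q^341[0][1] = 5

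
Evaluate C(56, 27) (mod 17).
0

Using Lucas' theorem:
Write n=56 and k=27 in base 17:
n in base 17: [3, 5]
k in base 17: [1, 10]
C(56,27) mod 17 = ∏ C(n_i, k_i) mod 17
Digit binomials (mod 17): C(3,1) = 3; C(5,10) = 0 (k_i > n_i)
Product: 3 × 0 = 0 ≡ 0 (mod 17)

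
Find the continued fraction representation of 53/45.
[1; 5, 1, 1, 1, 2]

Euclidean algorithm steps:
53 = 1 × 45 + 8
45 = 5 × 8 + 5
8 = 1 × 5 + 3
5 = 1 × 3 + 2
3 = 1 × 2 + 1
2 = 2 × 1 + 0
Continued fraction: [1; 5, 1, 1, 1, 2]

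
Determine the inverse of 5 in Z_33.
20

gcd(5, 33) = 1, so the inverse exists.
Extended Euclidean algorithm on (33, 5):
33 = 6 × 5 + 3  ⟹  3 = (1)·33 + (-6)·5
5 = 1 × 3 + 2  ⟹  2 = (-1)·33 + (7)·5
3 = 1 × 2 + 1  ⟹  1 = (2)·33 + (-13)·5
So (-13)·5 ≡ 1 (mod 33), i.e. 5^(-1) ≡ -13 ≡ 20 (mod 33).
Check: 5 × 20 = 100 ≡ 1 (mod 33)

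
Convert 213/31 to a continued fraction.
[6; 1, 6, 1, 3]

Euclidean algorithm steps:
213 = 6 × 31 + 27
31 = 1 × 27 + 4
27 = 6 × 4 + 3
4 = 1 × 3 + 1
3 = 3 × 1 + 0
Continued fraction: [6; 1, 6, 1, 3]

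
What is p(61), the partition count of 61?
1121505

p(n) counts ways to write n as a sum of positive integers (order ignored).
Euler's pentagonal recurrence: p(k) = p(k-1) + p(k-2) - p(k-5) - p(k-7) + p(k-12) + p(k-15) - ... (offsets j(3j∓1)/2, signs ++--, p(0)=1, p(<0)=0).
DP table for k = 0..60: p(0)=1, p(1)=1, p(2)=2, p(3)=3, p(4)=5, p(5)=7, p(6)=11, p(7)=15, p(8)=22, p(9)=30, p(10)=42, p(11)=56, p(12)=77, p(13)=101, p(14)=135, p(15)=176, p(16)=231, p(17)=297, p(18)=385, p(19)=490, p(20)=627, p(21)=792, p(22)=1002, p(23)=1255, p(24)=1575, p(25)=1958, p(26)=2436, p(27)=3010, p(28)=3718, p(29)=4565, p(30)=5604, p(31)=6842, p(32)=8349, p(33)=10143, p(34)=12310, p(35)=14883, p(36)=17977, p(37)=21637, p(38)=26015, p(39)=31185, p(40)=37338, p(41)=44583, p(42)=53174, p(43)=63261, p(44)=75175, p(45)=89134, p(46)=105558, p(47)=124754, p(48)=147273, p(49)=173525, p(50)=204226, p(51)=239943, p(52)=281589, p(53)=329931, p(54)=386155, p(55)=451276, p(56)=526823, p(57)=614154, p(58)=715220, p(59)=831820, p(60)=966467.
Final step: p(61) = p(60) + p(59) - p(56) - p(54) + p(49) + p(46) - p(39) - p(35) + p(26) + p(21) - p(10) - p(4)
= 966467 + 831820 - 526823 - 386155 + 173525 + 105558 - 31185 - 14883 + 2436 + 792 - 42 - 5
= 1121505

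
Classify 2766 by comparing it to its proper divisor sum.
abundant

Proper divisors of 2766: sum = 1 + 2 + 3 + 6 + 461 + 922 + 1383 = 2778
Since 2778 > 2766, 2766 is abundant.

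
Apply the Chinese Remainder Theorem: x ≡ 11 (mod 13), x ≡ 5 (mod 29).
63

Using Chinese Remainder Theorem:
M = 13 × 29 = 377
M1 = 29, M2 = 13
y1 = 29^(-1) mod 13 = 9
y2 = 13^(-1) mod 29 = 9
x = (11×29×9 + 5×13×9) mod 377 = 63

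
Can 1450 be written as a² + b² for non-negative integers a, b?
9² + 37² (a=9, b=37)

Factorization: 1450 = 2 × 5^2 × 29
By Fermat: n is sum of two squares iff every prime p ≡ 3 (mod 4) appears to even power.
All primes ≡ 3 (mod 4) appear to even power.
Search a = 0, 1, 2, … for 1450 - a² a perfect square: first hit at a = 9: 1450 - 81 = 1369 = 37².
1450 = 9² + 37² = 81 + 1369 ✓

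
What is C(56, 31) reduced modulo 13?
0

Using Lucas' theorem:
Write n=56 and k=31 in base 13:
n in base 13: [4, 4]
k in base 13: [2, 5]
C(56,31) mod 13 = ∏ C(n_i, k_i) mod 13
Digit binomials (mod 13): C(4,2) = 6; C(4,5) = 0 (k_i > n_i)
Product: 6 × 0 = 0 ≡ 0 (mod 13)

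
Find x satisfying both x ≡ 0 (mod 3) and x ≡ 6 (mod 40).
6

Using Chinese Remainder Theorem:
M = 3 × 40 = 120
M1 = 40, M2 = 3
y1 = 40^(-1) mod 3 = 1
y2 = 3^(-1) mod 40 = 27
x = (0×40×1 + 6×3×27) mod 120 = 6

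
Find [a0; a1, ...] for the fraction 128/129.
[0; 1, 128]

Euclidean algorithm steps:
128 = 0 × 129 + 128
129 = 1 × 128 + 1
128 = 128 × 1 + 0
Continued fraction: [0; 1, 128]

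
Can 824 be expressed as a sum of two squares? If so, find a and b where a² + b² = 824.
Not possible

Factorization: 824 = 2^3 × 103
By Fermat: n is sum of two squares iff every prime p ≡ 3 (mod 4) appears to even power.
Prime(s) ≡ 3 (mod 4) with odd exponent: [(103, 1)]
Therefore 824 cannot be expressed as a² + b².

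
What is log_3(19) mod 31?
4

Baby-step giant-step with step n = ⌈√31⌉ = 6.
Baby steps 3^j mod 31 (j:value) for j=0..5: 0:1, 1:3, 2:9, 3:27, 4:19, 5:26.
h = 19 is already in the table at j=4, so x = 4.
Check: 3^4 ≡ 19 (mod 31).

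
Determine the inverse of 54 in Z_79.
60

gcd(54, 79) = 1, so the inverse exists.
Extended Euclidean algorithm on (79, 54):
79 = 1 × 54 + 25  ⟹  25 = (1)·79 + (-1)·54
54 = 2 × 25 + 4  ⟹  4 = (-2)·79 + (3)·54
25 = 6 × 4 + 1  ⟹  1 = (13)·79 + (-19)·54
So (-19)·54 ≡ 1 (mod 79), i.e. 54^(-1) ≡ -19 ≡ 60 (mod 79).
Check: 54 × 60 = 3240 ≡ 1 (mod 79)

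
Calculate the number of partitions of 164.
156919475295

p(n) counts ways to write n as a sum of positive integers (order ignored).
Euler's pentagonal recurrence: p(k) = p(k-1) + p(k-2) - p(k-5) - p(k-7) + p(k-12) + p(k-15) - ... (offsets j(3j∓1)/2, signs ++--, p(0)=1, p(<0)=0).
DP table for k = 0..163: p(0)=1, p(1)=1, p(2)=2, p(3)=3, p(4)=5, p(5)=7, p(6)=11, p(7)=15, p(8)=22, p(9)=30, p(10)=42, p(11)=56, p(12)=77, p(13)=101, p(14)=135, p(15)=176, p(16)=231, p(17)=297, p(18)=385, p(19)=490, p(20)=627, p(21)=792, p(22)=1002, p(23)=1255, p(24)=1575, p(25)=1958, p(26)=2436, p(27)=3010, p(28)=3718, p(29)=4565, p(30)=5604, p(31)=6842, p(32)=8349, p(33)=10143, p(34)=12310, p(35)=14883, p(36)=17977, p(37)=21637, p(38)=26015, p(39)=31185, p(40)=37338, p(41)=44583, p(42)=53174, p(43)=63261, p(44)=75175, p(45)=89134, p(46)=105558, p(47)=124754, p(48)=147273, p(49)=173525, p(50)=204226, p(51)=239943, p(52)=281589, p(53)=329931, p(54)=386155, p(55)=451276, p(56)=526823, p(57)=614154, p(58)=715220, p(59)=831820, p(60)=966467, p(61)=1121505, p(62)=1300156, p(63)=1505499, p(64)=1741630, p(65)=2012558, p(66)=2323520, p(67)=2679689, p(68)=3087735, p(69)=3554345, p(70)=4087968, p(71)=4697205, p(72)=5392783, p(73)=6185689, p(74)=7089500, p(75)=8118264, p(76)=9289091, p(77)=10619863, p(78)=12132164, p(79)=13848650, p(80)=15796476, p(81)=18004327, p(82)=20506255, p(83)=23338469, p(84)=26543660, p(85)=30167357, p(86)=34262962, p(87)=38887673, p(88)=44108109, p(89)=49995925, p(90)=56634173, p(91)=64112359, p(92)=72533807, p(93)=82010177, p(94)=92669720, p(95)=104651419, p(96)=118114304, p(97)=133230930, p(98)=150198136, p(99)=169229875, p(100)=190569292, p(101)=214481126, p(102)=241265379, p(103)=271248950, p(104)=304801365, p(105)=342325709, p(106)=384276336, p(107)=431149389, p(108)=483502844, p(109)=541946240, p(110)=607163746, p(111)=679903203, p(112)=761002156, p(113)=851376628, p(114)=952050665, p(115)=1064144451, p(116)=1188908248, p(117)=1327710076, p(118)=1482074143, p(119)=1653668665, p(120)=1844349560, p(121)=2056148051, p(122)=2291320912, p(123)=2552338241, p(124)=2841940500, p(125)=3163127352, p(126)=3519222692, p(127)=3913864295, p(128)=4351078600, p(129)=4835271870, p(130)=5371315400, p(131)=5964539504, p(132)=6620830889, p(133)=7346629512, p(134)=8149040695, p(135)=9035836076, p(136)=10015581680, p(137)=11097645016, p(138)=12292341831, p(139)=13610949895, p(140)=15065878135, p(141)=16670689208, p(142)=18440293320, p(143)=20390982757, p(144)=22540654445, p(145)=24908858009, p(146)=27517052599, p(147)=30388671978, p(148)=33549419497, p(149)=37027355200, p(150)=40853235313, p(151)=45060624582, p(152)=49686288421, p(153)=54770336324, p(154)=60356673280, p(155)=66493182097, p(156)=73232243759, p(157)=80630964769, p(158)=88751778802, p(159)=97662728555, p(160)=107438159466, p(161)=118159068427, p(162)=129913904637, p(163)=142798995930.
Final step: p(164) = p(163) + p(162) - p(159) - p(157) + p(152) + p(149) - p(142) - p(138) + p(129) + p(124) - p(113) - p(107) + p(94) + p(87) - p(72) - p(64) + p(47) + p(38) - p(19) - p(9)
= 142798995930 + 129913904637 - 97662728555 - 80630964769 + 49686288421 + 37027355200 - 18440293320 - 12292341831 + 4835271870 + 2841940500 - 851376628 - 431149389 + 92669720 + 38887673 - 5392783 - 1741630 + 124754 + 26015 - 490 - 30
= 156919475295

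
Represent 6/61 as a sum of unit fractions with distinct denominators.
1/11 + 1/135 + 1/22647 + 1/683826165

Greedy algorithm:
6/61: ceiling(61/6) = 11, use 1/11
5/671: ceiling(671/5) = 135, use 1/135
4/90585: ceiling(90585/4) = 22647, use 1/22647
1/683826165: ceiling(683826165/1) = 683826165, use 1/683826165
Result: 6/61 = 1/11 + 1/135 + 1/22647 + 1/683826165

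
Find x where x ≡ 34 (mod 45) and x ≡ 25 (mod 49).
1789

Using Chinese Remainder Theorem:
M = 45 × 49 = 2205
M1 = 49, M2 = 45
y1 = 49^(-1) mod 45 = 34
y2 = 45^(-1) mod 49 = 12
x = (34×49×34 + 25×45×12) mod 2205 = 1789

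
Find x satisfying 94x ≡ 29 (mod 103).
x ≡ 54 (mod 103)

gcd(94, 103) = 1, which divides 29, so solutions exist.
Find 94^(-1) mod 103 by the extended Euclidean algorithm:
103 = 1 × 94 + 9  ⟹  9 = (1)·103 + (-1)·94
94 = 10 × 9 + 4  ⟹  4 = (-10)·103 + (11)·94
9 = 2 × 4 + 1  ⟹  1 = (21)·103 + (-23)·94
So (-23)·94 ≡ 1 (mod 103), i.e. 94^(-1) ≡ -23 ≡ 80 (mod 103).
x ≡ 80 × 29 = 2320 ≡ 54 (mod 103).
Check: 94 × 54 = 5076 ≡ 29 (mod 103).
Unique solution: x ≡ 54 (mod 103)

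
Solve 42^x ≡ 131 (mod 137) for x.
99

Baby-step giant-step with step n = ⌈√137⌉ = 12.
Baby steps 42^j mod 137 (j:value) for j=0..11: 0:1, 1:42, 2:120, 3:108, 4:15, 5:82, 6:19, 7:113, 8:88, 9:134, 10:11, 11:51.
Giant-step multiplier: 42^(-12) ≡ 42^(136-12) = 42^124 ≡ 63 (mod 137).
Giant steps γ_i = 131·63^i mod 137: γ_0=131, γ_1=33, γ_2=24, γ_3=5, γ_4=41, γ_5=117, γ_6=110, γ_7=80, γ_8=108 (in table at j=3).
x = i·n + j = 8·12 + 3 = 99.
Check: 42^99 ≡ 131 (mod 137).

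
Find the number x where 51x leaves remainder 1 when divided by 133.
60

gcd(51, 133) = 1, so the inverse exists.
Extended Euclidean algorithm on (133, 51):
133 = 2 × 51 + 31  ⟹  31 = (1)·133 + (-2)·51
51 = 1 × 31 + 20  ⟹  20 = (-1)·133 + (3)·51
31 = 1 × 20 + 11  ⟹  11 = (2)·133 + (-5)·51
20 = 1 × 11 + 9  ⟹  9 = (-3)·133 + (8)·51
11 = 1 × 9 + 2  ⟹  2 = (5)·133 + (-13)·51
9 = 4 × 2 + 1  ⟹  1 = (-23)·133 + (60)·51
So (60)·51 ≡ 1 (mod 133), i.e. 51^(-1) ≡ 60 (mod 133).
Check: 51 × 60 = 3060 ≡ 1 (mod 133)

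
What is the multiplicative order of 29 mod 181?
15

181 is prime, so ord(29) divides φ(181) = 180.
Divisors of 180: 1, 2, 3, 4, 5, 6, 9, 10, 12, 15, 18, 20, 30, 36, 45, 60, 90, 180.
Repeated squaring: 29^1 ≡ 29, 29^2 ≡ 117, 29^4 ≡ 114, 29^8 ≡ 145, 29^16 ≡ 29, 29^32 ≡ 117, 29^64 ≡ 114, 29^128 ≡ 145 (mod 181).
Test 29^d mod 181 for each divisor d in increasing order:
29^1 ≡ 29
29^2 ≡ 117
29^3 = 29^2·29^1 ≡ 135
29^4 ≡ 114
29^5 = 29^4·29^1 ≡ 48
29^6 = 29^4·29^2 ≡ 125
29^9 = 29^8·29^1 ≡ 42
29^10 = 29^8·29^2 ≡ 132
29^12 = 29^8·29^4 ≡ 59
29^15 = 29^8·29^4·29^2·29^1 ≡ 1  ← first divisor giving 1
The order is 15.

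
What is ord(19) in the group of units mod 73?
36

73 is prime, so ord(19) divides φ(73) = 72.
Divisors of 72: 1, 2, 3, 4, 6, 8, 9, 12, 18, 24, 36, 72.
Repeated squaring: 19^1 ≡ 19, 19^2 ≡ 69, 19^4 ≡ 16, 19^8 ≡ 37, 19^16 ≡ 55, 19^32 ≡ 32, 19^64 ≡ 2 (mod 73).
Test 19^d mod 73 for each divisor d in increasing order:
19^1 ≡ 19
19^2 ≡ 69
19^3 = 19^2·19^1 ≡ 70
19^4 ≡ 16
19^6 = 19^4·19^2 ≡ 9
19^8 ≡ 37
19^9 = 19^8·19^1 ≡ 46
19^12 = 19^8·19^4 ≡ 8
19^18 = 19^16·19^2 ≡ 72
19^24 = 19^16·19^8 ≡ 64
19^36 = 19^32·19^4 ≡ 1  ← first divisor giving 1
The order is 36.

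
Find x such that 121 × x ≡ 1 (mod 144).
25

gcd(121, 144) = 1, so the inverse exists.
Extended Euclidean algorithm on (144, 121):
144 = 1 × 121 + 23  ⟹  23 = (1)·144 + (-1)·121
121 = 5 × 23 + 6  ⟹  6 = (-5)·144 + (6)·121
23 = 3 × 6 + 5  ⟹  5 = (16)·144 + (-19)·121
6 = 1 × 5 + 1  ⟹  1 = (-21)·144 + (25)·121
So (25)·121 ≡ 1 (mod 144), i.e. 121^(-1) ≡ 25 (mod 144).
Check: 121 × 25 = 3025 ≡ 1 (mod 144)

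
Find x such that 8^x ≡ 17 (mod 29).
7

Baby-step giant-step with step n = ⌈√29⌉ = 6.
Baby steps 8^j mod 29 (j:value) for j=0..5: 0:1, 1:8, 2:6, 3:19, 4:7, 5:27.
Giant-step multiplier: 8^(-6) ≡ 8^(28-6) = 8^22 ≡ 9 (mod 29).
Giant steps γ_i = 17·9^i mod 29: γ_0=17, γ_1=8 (in table at j=1).
x = i·n + j = 1·6 + 1 = 7.
Check: 8^7 ≡ 17 (mod 29).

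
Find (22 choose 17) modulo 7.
0

Using Lucas' theorem:
Write n=22 and k=17 in base 7:
n in base 7: [3, 1]
k in base 7: [2, 3]
C(22,17) mod 7 = ∏ C(n_i, k_i) mod 7
Digit binomials (mod 7): C(3,2) = 3; C(1,3) = 0 (k_i > n_i)
Product: 3 × 0 = 0 ≡ 0 (mod 7)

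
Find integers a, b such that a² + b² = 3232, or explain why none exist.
36² + 44² (a=36, b=44)

Factorization: 3232 = 2^5 × 101
By Fermat: n is sum of two squares iff every prime p ≡ 3 (mod 4) appears to even power.
All primes ≡ 3 (mod 4) appear to even power.
Search a = 0, 1, 2, … for 3232 - a² a perfect square: first hit at a = 36: 3232 - 1296 = 1936 = 44².
3232 = 36² + 44² = 1296 + 1936 ✓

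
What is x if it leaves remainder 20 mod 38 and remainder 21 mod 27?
210

Using Chinese Remainder Theorem:
M = 38 × 27 = 1026
M1 = 27, M2 = 38
y1 = 27^(-1) mod 38 = 31
y2 = 38^(-1) mod 27 = 5
x = (20×27×31 + 21×38×5) mod 1026 = 210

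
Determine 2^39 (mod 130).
8

Repeated squaring. Binary of 39 = 100111.
2^1 ≡ 2 (mod 130); 2^2 ≡ 4 (mod 130); 2^4 ≡ 16 (mod 130); 2^8 ≡ 126 (mod 130); 2^16 ≡ 16 (mod 130); 2^32 ≡ 126 (mod 130)
2^39 = 2^1 × 2^2 × 2^4 × 2^32 ≡ 8 (mod 130)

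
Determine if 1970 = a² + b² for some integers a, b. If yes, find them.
11² + 43² (a=11, b=43)

Factorization: 1970 = 2 × 5 × 197
By Fermat: n is sum of two squares iff every prime p ≡ 3 (mod 4) appears to even power.
All primes ≡ 3 (mod 4) appear to even power.
Search a = 0, 1, 2, … for 1970 - a² a perfect square: first hit at a = 11: 1970 - 121 = 1849 = 43².
1970 = 11² + 43² = 121 + 1849 ✓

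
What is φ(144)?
48

144 = 2^4 × 3^2
φ(n) = n × ∏(1 - 1/p) for each prime p dividing n
φ(144) = 144 × (1 - 1/2) × (1 - 1/3) = 48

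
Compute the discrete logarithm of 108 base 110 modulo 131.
16

Baby-step giant-step with step n = ⌈√131⌉ = 12.
Baby steps 110^j mod 131 (j:value) for j=0..11: 0:1, 1:110, 2:48, 3:40, 4:77, 5:86, 6:28, 7:67, 8:34, 9:72, 10:60, 11:50.
Giant-step multiplier: 110^(-12) ≡ 110^(130-12) = 110^118 ≡ 65 (mod 131).
Giant steps γ_i = 108·65^i mod 131: γ_0=108, γ_1=77 (in table at j=4).
x = i·n + j = 1·12 + 4 = 16.
Check: 110^16 ≡ 108 (mod 131).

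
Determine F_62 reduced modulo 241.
51

Matrix identity: Q^n = [[F_(n+1), F_n], [F_n, F_(n-1)]] with Q = [[1,1],[1,0]].
n = 62 = 111110₂. Square-and-multiply, entries mod 241:
Q^1 = [[1,1],[1,0]]
Q^3 = (Q^1)²·Q = [[3,2],[2,1]]
Q^7 = (Q^3)²·Q = [[21,13],[13,8]]
Q^15 = (Q^7)²·Q = [[23,128],[128,136]]
Q^31 = (Q^15)²·Q = [[151,43],[43,108]]
Q^62 = (Q^31)² = [[68,51],[51,17]]
F_62 mod 241 = Q^62[0][1] = 51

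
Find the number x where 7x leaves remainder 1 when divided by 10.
3

gcd(7, 10) = 1, so the inverse exists.
Extended Euclidean algorithm on (10, 7):
10 = 1 × 7 + 3  ⟹  3 = (1)·10 + (-1)·7
7 = 2 × 3 + 1  ⟹  1 = (-2)·10 + (3)·7
So (3)·7 ≡ 1 (mod 10), i.e. 7^(-1) ≡ 3 (mod 10).
Check: 7 × 3 = 21 ≡ 1 (mod 10)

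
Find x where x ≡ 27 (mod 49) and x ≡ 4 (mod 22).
664

Using Chinese Remainder Theorem:
M = 49 × 22 = 1078
M1 = 22, M2 = 49
y1 = 22^(-1) mod 49 = 29
y2 = 49^(-1) mod 22 = 9
x = (27×22×29 + 4×49×9) mod 1078 = 664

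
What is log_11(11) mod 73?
1

Baby-step giant-step with step n = ⌈√73⌉ = 9.
Baby steps 11^j mod 73 (j:value) for j=0..8: 0:1, 1:11, 2:48, 3:17, 4:41, 5:13, 6:70, 7:40, 8:2.
h = 11 is already in the table at j=1, so x = 1.
Check: 11^1 ≡ 11 (mod 73).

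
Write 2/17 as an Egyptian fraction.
1/9 + 1/153

Greedy algorithm:
2/17: ceiling(17/2) = 9, use 1/9
1/153: ceiling(153/1) = 153, use 1/153
Result: 2/17 = 1/9 + 1/153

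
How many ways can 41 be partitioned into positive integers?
44583

p(n) counts ways to write n as a sum of positive integers (order ignored).
Euler's pentagonal recurrence: p(k) = p(k-1) + p(k-2) - p(k-5) - p(k-7) + p(k-12) + p(k-15) - ... (offsets j(3j∓1)/2, signs ++--, p(0)=1, p(<0)=0).
DP table for k = 0..40: p(0)=1, p(1)=1, p(2)=2, p(3)=3, p(4)=5, p(5)=7, p(6)=11, p(7)=15, p(8)=22, p(9)=30, p(10)=42, p(11)=56, p(12)=77, p(13)=101, p(14)=135, p(15)=176, p(16)=231, p(17)=297, p(18)=385, p(19)=490, p(20)=627, p(21)=792, p(22)=1002, p(23)=1255, p(24)=1575, p(25)=1958, p(26)=2436, p(27)=3010, p(28)=3718, p(29)=4565, p(30)=5604, p(31)=6842, p(32)=8349, p(33)=10143, p(34)=12310, p(35)=14883, p(36)=17977, p(37)=21637, p(38)=26015, p(39)=31185, p(40)=37338.
Final step: p(41) = p(40) + p(39) - p(36) - p(34) + p(29) + p(26) - p(19) - p(15) + p(6) + p(1)
= 37338 + 31185 - 17977 - 12310 + 4565 + 2436 - 490 - 176 + 11 + 1
= 44583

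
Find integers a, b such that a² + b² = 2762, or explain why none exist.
19² + 49² (a=19, b=49)

Factorization: 2762 = 2 × 1381
By Fermat: n is sum of two squares iff every prime p ≡ 3 (mod 4) appears to even power.
All primes ≡ 3 (mod 4) appear to even power.
Search a = 0, 1, 2, … for 2762 - a² a perfect square: first hit at a = 19: 2762 - 361 = 2401 = 49².
2762 = 19² + 49² = 361 + 2401 ✓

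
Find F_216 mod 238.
0

Matrix identity: Q^n = [[F_(n+1), F_n], [F_n, F_(n-1)]] with Q = [[1,1],[1,0]].
n = 216 = 11011000₂. Square-and-multiply, entries mod 238:
Q^1 = [[1,1],[1,0]]
Q^3 = (Q^1)²·Q = [[3,2],[2,1]]
Q^6 = (Q^3)² = [[13,8],[8,5]]
Q^13 = (Q^6)²·Q = [[139,233],[233,144]]
Q^27 = (Q^13)²·Q = [[81,68],[68,13]]
Q^54 = (Q^27)² = [[237,204],[204,33]]
Q^108 = (Q^54)² = [[205,102],[102,103]]
Q^216 = (Q^108)² = [[69,0],[0,69]]
F_216 mod 238 = Q^216[0][1] = 0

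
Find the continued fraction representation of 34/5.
[6; 1, 4]

Euclidean algorithm steps:
34 = 6 × 5 + 4
5 = 1 × 4 + 1
4 = 4 × 1 + 0
Continued fraction: [6; 1, 4]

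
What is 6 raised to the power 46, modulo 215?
6

Repeated squaring. Binary of 46 = 101110.
6^1 ≡ 6 (mod 215); 6^2 ≡ 36 (mod 215); 6^4 ≡ 6 (mod 215); 6^8 ≡ 36 (mod 215); 6^16 ≡ 6 (mod 215); 6^32 ≡ 36 (mod 215)
6^46 = 6^2 × 6^4 × 6^8 × 6^32 ≡ 6 (mod 215)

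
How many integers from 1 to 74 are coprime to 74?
36

74 = 2 × 37
φ(n) = n × ∏(1 - 1/p) for each prime p dividing n
φ(74) = 74 × (1 - 1/2) × (1 - 1/37) = 36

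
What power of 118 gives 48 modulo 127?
113

Baby-step giant-step with step n = ⌈√127⌉ = 12.
Baby steps 118^j mod 127 (j:value) for j=0..11: 0:1, 1:118, 2:81, 3:33, 4:84, 5:6, 6:73, 7:105, 8:71, 9:123, 10:36, 11:57.
Giant-step multiplier: 118^(-12) ≡ 118^(126-12) = 118^114 ≡ 76 (mod 127).
Giant steps γ_i = 48·76^i mod 127: γ_0=48, γ_1=92, γ_2=7, γ_3=24, γ_4=46, γ_5=67, γ_6=12, γ_7=23, γ_8=97, γ_9=6 (in table at j=5).
x = i·n + j = 9·12 + 5 = 113.
Check: 118^113 ≡ 48 (mod 127).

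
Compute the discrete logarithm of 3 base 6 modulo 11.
2

Baby-step giant-step with step n = ⌈√11⌉ = 4.
Baby steps 6^j mod 11 (j:value) for j=0..3: 0:1, 1:6, 2:3, 3:7.
h = 3 is already in the table at j=2, so x = 2.
Check: 6^2 ≡ 3 (mod 11).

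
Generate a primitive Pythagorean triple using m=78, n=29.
(5243, 4524, 6925)

Euclid's formula: a = m² - n², b = 2mn, c = m² + n²
m = 78, n = 29
a = 78² - 29² = 6084 - 841 = 5243
b = 2 × 78 × 29 = 4524
c = 78² + 29² = 6084 + 841 = 6925
Verification: 5243² + 4524² = 27489049 + 20466576 = 47955625 = 6925² ✓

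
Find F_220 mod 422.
55

Matrix identity: Q^n = [[F_(n+1), F_n], [F_n, F_(n-1)]] with Q = [[1,1],[1,0]].
n = 220 = 11011100₂. Square-and-multiply, entries mod 422:
Q^1 = [[1,1],[1,0]]
Q^3 = (Q^1)²·Q = [[3,2],[2,1]]
Q^6 = (Q^3)² = [[13,8],[8,5]]
Q^13 = (Q^6)²·Q = [[377,233],[233,144]]
Q^27 = (Q^13)²·Q = [[45,188],[188,279]]
Q^55 = (Q^27)²·Q = [[377,233],[233,144]]
Q^110 = (Q^55)² = [[188,279],[279,331]]
Q^220 = (Q^110)² = [[89,55],[55,34]]
F_220 mod 422 = Q^220[0][1] = 55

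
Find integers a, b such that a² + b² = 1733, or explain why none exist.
17² + 38² (a=17, b=38)

Factorization: 1733 = 1733
By Fermat: n is sum of two squares iff every prime p ≡ 3 (mod 4) appears to even power.
All primes ≡ 3 (mod 4) appear to even power.
Search a = 0, 1, 2, … for 1733 - a² a perfect square: first hit at a = 17: 1733 - 289 = 1444 = 38².
1733 = 17² + 38² = 289 + 1444 ✓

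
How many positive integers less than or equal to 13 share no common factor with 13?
12

13 = 13
φ(n) = n × ∏(1 - 1/p) for each prime p dividing n
φ(13) = 13 × (1 - 1/13) = 12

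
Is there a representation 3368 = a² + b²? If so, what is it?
2² + 58² (a=2, b=58)

Factorization: 3368 = 2^3 × 421
By Fermat: n is sum of two squares iff every prime p ≡ 3 (mod 4) appears to even power.
All primes ≡ 3 (mod 4) appear to even power.
Search a = 0, 1, 2, … for 3368 - a² a perfect square: first hit at a = 2: 3368 - 4 = 3364 = 58².
3368 = 2² + 58² = 4 + 3364 ✓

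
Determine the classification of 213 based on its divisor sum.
deficient

Proper divisors of 213: sum = 1 + 3 + 71 = 75
Since 75 < 213, 213 is deficient.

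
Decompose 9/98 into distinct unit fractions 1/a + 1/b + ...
1/11 + 1/1078

Greedy algorithm:
9/98: ceiling(98/9) = 11, use 1/11
1/1078: ceiling(1078/1) = 1078, use 1/1078
Result: 9/98 = 1/11 + 1/1078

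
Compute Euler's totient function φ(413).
348

413 = 7 × 59
φ(n) = n × ∏(1 - 1/p) for each prime p dividing n
φ(413) = 413 × (1 - 1/7) × (1 - 1/59) = 348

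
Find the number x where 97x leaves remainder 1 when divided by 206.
17

gcd(97, 206) = 1, so the inverse exists.
Extended Euclidean algorithm on (206, 97):
206 = 2 × 97 + 12  ⟹  12 = (1)·206 + (-2)·97
97 = 8 × 12 + 1  ⟹  1 = (-8)·206 + (17)·97
So (17)·97 ≡ 1 (mod 206), i.e. 97^(-1) ≡ 17 (mod 206).
Check: 97 × 17 = 1649 ≡ 1 (mod 206)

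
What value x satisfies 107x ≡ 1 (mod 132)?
95

gcd(107, 132) = 1, so the inverse exists.
Extended Euclidean algorithm on (132, 107):
132 = 1 × 107 + 25  ⟹  25 = (1)·132 + (-1)·107
107 = 4 × 25 + 7  ⟹  7 = (-4)·132 + (5)·107
25 = 3 × 7 + 4  ⟹  4 = (13)·132 + (-16)·107
7 = 1 × 4 + 3  ⟹  3 = (-17)·132 + (21)·107
4 = 1 × 3 + 1  ⟹  1 = (30)·132 + (-37)·107
So (-37)·107 ≡ 1 (mod 132), i.e. 107^(-1) ≡ -37 ≡ 95 (mod 132).
Check: 107 × 95 = 10165 ≡ 1 (mod 132)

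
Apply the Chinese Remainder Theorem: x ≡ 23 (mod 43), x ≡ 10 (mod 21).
367

Using Chinese Remainder Theorem:
M = 43 × 21 = 903
M1 = 21, M2 = 43
y1 = 21^(-1) mod 43 = 41
y2 = 43^(-1) mod 21 = 1
x = (23×21×41 + 10×43×1) mod 903 = 367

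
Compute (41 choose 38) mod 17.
1

Using Lucas' theorem:
Write n=41 and k=38 in base 17:
n in base 17: [2, 7]
k in base 17: [2, 4]
C(41,38) mod 17 = ∏ C(n_i, k_i) mod 17
Digit binomials (mod 17): C(2,2) = 1; C(7,4) = 35 ≡ 1
Product: 1 × 1 = 1 ≡ 1 (mod 17)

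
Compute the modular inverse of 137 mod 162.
149

gcd(137, 162) = 1, so the inverse exists.
Extended Euclidean algorithm on (162, 137):
162 = 1 × 137 + 25  ⟹  25 = (1)·162 + (-1)·137
137 = 5 × 25 + 12  ⟹  12 = (-5)·162 + (6)·137
25 = 2 × 12 + 1  ⟹  1 = (11)·162 + (-13)·137
So (-13)·137 ≡ 1 (mod 162), i.e. 137^(-1) ≡ -13 ≡ 149 (mod 162).
Check: 137 × 149 = 20413 ≡ 1 (mod 162)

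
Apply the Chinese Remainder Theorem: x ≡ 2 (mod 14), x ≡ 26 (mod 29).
142

Using Chinese Remainder Theorem:
M = 14 × 29 = 406
M1 = 29, M2 = 14
y1 = 29^(-1) mod 14 = 1
y2 = 14^(-1) mod 29 = 27
x = (2×29×1 + 26×14×27) mod 406 = 142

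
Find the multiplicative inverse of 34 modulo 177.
151

gcd(34, 177) = 1, so the inverse exists.
Extended Euclidean algorithm on (177, 34):
177 = 5 × 34 + 7  ⟹  7 = (1)·177 + (-5)·34
34 = 4 × 7 + 6  ⟹  6 = (-4)·177 + (21)·34
7 = 1 × 6 + 1  ⟹  1 = (5)·177 + (-26)·34
So (-26)·34 ≡ 1 (mod 177), i.e. 34^(-1) ≡ -26 ≡ 151 (mod 177).
Check: 34 × 151 = 5134 ≡ 1 (mod 177)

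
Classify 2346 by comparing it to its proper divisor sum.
abundant

Proper divisors of 2346: sum = 1 + 2 + 3 + 6 + 17 + 23 + 34 + 46 + 51 + 69 + 102 + 138 + 391 + 782 + 1173 = 2838
Since 2838 > 2346, 2346 is abundant.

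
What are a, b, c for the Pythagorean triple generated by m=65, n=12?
(4081, 1560, 4369)

Euclid's formula: a = m² - n², b = 2mn, c = m² + n²
m = 65, n = 12
a = 65² - 12² = 4225 - 144 = 4081
b = 2 × 65 × 12 = 1560
c = 65² + 12² = 4225 + 144 = 4369
Verification: 4081² + 1560² = 16654561 + 2433600 = 19088161 = 4369² ✓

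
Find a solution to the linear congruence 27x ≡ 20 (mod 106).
x ≡ 40 (mod 106)

gcd(27, 106) = 1, which divides 20, so solutions exist.
Find 27^(-1) mod 106 by the extended Euclidean algorithm:
106 = 3 × 27 + 25  ⟹  25 = (1)·106 + (-3)·27
27 = 1 × 25 + 2  ⟹  2 = (-1)·106 + (4)·27
25 = 12 × 2 + 1  ⟹  1 = (13)·106 + (-51)·27
So (-51)·27 ≡ 1 (mod 106), i.e. 27^(-1) ≡ -51 ≡ 55 (mod 106).
x ≡ 55 × 20 = 1100 ≡ 40 (mod 106).
Check: 27 × 40 = 1080 ≡ 20 (mod 106).
Unique solution: x ≡ 40 (mod 106)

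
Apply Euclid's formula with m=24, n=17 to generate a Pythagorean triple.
(287, 816, 865)

Euclid's formula: a = m² - n², b = 2mn, c = m² + n²
m = 24, n = 17
a = 24² - 17² = 576 - 289 = 287
b = 2 × 24 × 17 = 816
c = 24² + 17² = 576 + 289 = 865
Verification: 287² + 816² = 82369 + 665856 = 748225 = 865² ✓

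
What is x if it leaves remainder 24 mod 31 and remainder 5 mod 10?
55

Using Chinese Remainder Theorem:
M = 31 × 10 = 310
M1 = 10, M2 = 31
y1 = 10^(-1) mod 31 = 28
y2 = 31^(-1) mod 10 = 1
x = (24×10×28 + 5×31×1) mod 310 = 55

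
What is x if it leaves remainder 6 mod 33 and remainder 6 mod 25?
6

Using Chinese Remainder Theorem:
M = 33 × 25 = 825
M1 = 25, M2 = 33
y1 = 25^(-1) mod 33 = 4
y2 = 33^(-1) mod 25 = 22
x = (6×25×4 + 6×33×22) mod 825 = 6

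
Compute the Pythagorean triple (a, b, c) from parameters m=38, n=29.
(603, 2204, 2285)

Euclid's formula: a = m² - n², b = 2mn, c = m² + n²
m = 38, n = 29
a = 38² - 29² = 1444 - 841 = 603
b = 2 × 38 × 29 = 2204
c = 38² + 29² = 1444 + 841 = 2285
Verification: 603² + 2204² = 363609 + 4857616 = 5221225 = 2285² ✓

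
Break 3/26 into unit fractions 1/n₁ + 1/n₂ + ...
1/9 + 1/234

Greedy algorithm:
3/26: ceiling(26/3) = 9, use 1/9
1/234: ceiling(234/1) = 234, use 1/234
Result: 3/26 = 1/9 + 1/234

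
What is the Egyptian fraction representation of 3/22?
1/8 + 1/88

Greedy algorithm:
3/22: ceiling(22/3) = 8, use 1/8
1/88: ceiling(88/1) = 88, use 1/88
Result: 3/22 = 1/8 + 1/88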